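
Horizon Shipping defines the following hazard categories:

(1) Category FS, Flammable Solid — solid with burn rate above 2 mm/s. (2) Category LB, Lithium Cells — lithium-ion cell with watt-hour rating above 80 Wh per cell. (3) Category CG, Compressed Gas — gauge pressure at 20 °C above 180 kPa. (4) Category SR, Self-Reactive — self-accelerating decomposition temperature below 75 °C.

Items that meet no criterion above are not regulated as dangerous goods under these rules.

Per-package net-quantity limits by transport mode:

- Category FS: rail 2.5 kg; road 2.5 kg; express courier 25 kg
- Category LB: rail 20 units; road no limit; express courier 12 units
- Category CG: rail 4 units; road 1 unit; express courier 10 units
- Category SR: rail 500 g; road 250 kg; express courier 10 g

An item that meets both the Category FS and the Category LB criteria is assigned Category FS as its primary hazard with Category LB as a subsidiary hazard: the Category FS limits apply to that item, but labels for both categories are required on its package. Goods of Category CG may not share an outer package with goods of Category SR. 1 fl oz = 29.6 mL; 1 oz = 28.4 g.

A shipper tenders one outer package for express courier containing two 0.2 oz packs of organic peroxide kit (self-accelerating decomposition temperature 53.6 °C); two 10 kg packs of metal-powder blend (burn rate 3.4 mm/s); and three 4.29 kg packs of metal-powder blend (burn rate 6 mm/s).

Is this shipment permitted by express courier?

No

Self-accelerating decomposition temperature 53.6 °C meets the Category SR criterion (Self-Reactive), so the organic peroxide kit is Category SR.
With burn rate 3.4 mm/s (> 2 mm/s), the metal-powder blend falls in Category FS.
The metal-powder blend has burn rate 6 mm/s, which is > 2 mm/s, so it is Category FS (Flammable Solid).
Category FS net quantity: (two 10 kg packs = 20 kg) + (three 4.29 kg packs = 12.87 kg) = 32.87 kg.
32.87 kg exceeds the express courier limit of 25 kg for Category FS.
Category SR quantity: two 0.2 oz packs = 11.36 g.
11.36 g > 10 g (express courier limit, Category SR) — over the limit.
The segregation rule (Category CG with Category SR) does not apply to Category FS with Category SR.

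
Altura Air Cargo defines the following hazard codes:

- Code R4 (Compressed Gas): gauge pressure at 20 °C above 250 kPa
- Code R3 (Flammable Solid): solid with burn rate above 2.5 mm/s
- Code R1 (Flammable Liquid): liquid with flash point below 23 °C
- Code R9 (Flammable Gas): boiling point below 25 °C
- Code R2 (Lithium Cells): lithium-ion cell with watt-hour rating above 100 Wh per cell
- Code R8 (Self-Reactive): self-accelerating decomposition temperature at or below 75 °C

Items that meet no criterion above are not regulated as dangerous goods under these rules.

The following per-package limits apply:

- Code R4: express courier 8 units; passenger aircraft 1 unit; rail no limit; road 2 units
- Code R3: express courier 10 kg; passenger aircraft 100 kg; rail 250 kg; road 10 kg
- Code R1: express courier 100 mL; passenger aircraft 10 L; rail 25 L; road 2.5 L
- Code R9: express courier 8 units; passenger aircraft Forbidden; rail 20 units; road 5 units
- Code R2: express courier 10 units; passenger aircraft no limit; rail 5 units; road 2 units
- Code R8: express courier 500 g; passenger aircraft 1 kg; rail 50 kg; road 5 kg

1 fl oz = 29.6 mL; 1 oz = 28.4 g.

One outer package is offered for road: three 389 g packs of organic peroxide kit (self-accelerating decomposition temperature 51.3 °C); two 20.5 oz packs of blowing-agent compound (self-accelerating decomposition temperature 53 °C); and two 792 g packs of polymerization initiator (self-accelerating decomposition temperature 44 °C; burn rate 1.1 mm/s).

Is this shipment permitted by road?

Organic peroxide kit: self-accelerating decomposition temperature 51.3 °C ≤ 75 °C → Code R8 (Self-Reactive).
Blowing-agent compound: self-accelerating decomposition temperature 53 °C ≤ 75 °C → Code R8 (Self-Reactive).
With self-accelerating decomposition temperature 44 °C (≤ 75 °C), the polymerization initiator falls in Code R8.
Code R8 net quantity: (three 389 g packs = 1.167 kg) + (two 20.5 oz packs = 1164.4 g) + (two 792 g packs = 1.584 kg) = 3915.4 g.
That is within the Code R8 road limit of 5 kg.

Yes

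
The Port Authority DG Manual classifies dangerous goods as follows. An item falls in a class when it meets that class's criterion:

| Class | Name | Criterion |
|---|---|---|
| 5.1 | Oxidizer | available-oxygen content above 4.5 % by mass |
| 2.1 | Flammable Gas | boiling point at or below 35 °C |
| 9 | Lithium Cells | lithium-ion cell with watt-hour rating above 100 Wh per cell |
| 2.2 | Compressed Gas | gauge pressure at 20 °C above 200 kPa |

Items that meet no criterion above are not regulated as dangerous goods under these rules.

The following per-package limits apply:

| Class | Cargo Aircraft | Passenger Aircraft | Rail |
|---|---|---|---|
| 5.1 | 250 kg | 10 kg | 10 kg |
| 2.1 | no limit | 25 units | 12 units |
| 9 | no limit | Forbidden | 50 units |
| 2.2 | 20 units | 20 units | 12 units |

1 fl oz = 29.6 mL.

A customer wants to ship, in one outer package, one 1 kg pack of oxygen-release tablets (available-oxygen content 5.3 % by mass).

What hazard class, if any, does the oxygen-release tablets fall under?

The oxygen-release tablets have available-oxygen content 5.3 % by mass, which is > 4.5 % by mass, so they are Class 5.1 (Oxidizer).

Class 5.1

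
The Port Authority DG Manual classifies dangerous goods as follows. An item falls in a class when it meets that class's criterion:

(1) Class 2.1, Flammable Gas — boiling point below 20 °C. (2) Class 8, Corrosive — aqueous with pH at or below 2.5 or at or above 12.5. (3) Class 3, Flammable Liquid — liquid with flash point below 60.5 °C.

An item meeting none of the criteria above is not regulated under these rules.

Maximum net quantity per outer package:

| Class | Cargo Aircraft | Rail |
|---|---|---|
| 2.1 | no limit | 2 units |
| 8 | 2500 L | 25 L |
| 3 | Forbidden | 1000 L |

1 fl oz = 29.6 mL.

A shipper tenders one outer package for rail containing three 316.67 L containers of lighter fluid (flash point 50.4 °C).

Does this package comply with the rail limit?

Lighter fluid: flash point 50.4 °C < 60.5 °C → Class 3 (Flammable Liquid).
Class 3 quantity: three 316.67 L containers = 950.01 L.
That is within the Class 3 rail limit of 1000 L.

Yes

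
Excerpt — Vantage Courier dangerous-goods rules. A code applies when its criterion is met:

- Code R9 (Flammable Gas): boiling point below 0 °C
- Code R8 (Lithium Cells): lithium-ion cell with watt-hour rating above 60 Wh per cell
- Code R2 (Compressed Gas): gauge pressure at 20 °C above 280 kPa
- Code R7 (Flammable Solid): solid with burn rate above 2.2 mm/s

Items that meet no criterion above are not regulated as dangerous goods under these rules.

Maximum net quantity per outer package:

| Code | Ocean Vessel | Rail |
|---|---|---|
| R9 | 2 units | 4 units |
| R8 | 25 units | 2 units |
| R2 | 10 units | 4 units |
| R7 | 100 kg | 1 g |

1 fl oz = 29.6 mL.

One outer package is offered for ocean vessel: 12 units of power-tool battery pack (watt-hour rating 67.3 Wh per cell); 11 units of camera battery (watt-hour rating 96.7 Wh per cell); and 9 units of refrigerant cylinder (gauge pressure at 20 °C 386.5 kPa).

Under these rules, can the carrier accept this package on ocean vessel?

The power-tool battery pack has watt-hour rating 67.3 Wh per cell, which is > 60 Wh per cell, so it is Code R8 (Lithium Cells).
The camera battery has watt-hour rating 96.7 Wh per cell, which is > 60 Wh per cell, so it is Code R8 (Lithium Cells).
Gauge pressure at 20 °C 386.5 kPa meets the Code R2 criterion (Compressed Gas), so the refrigerant cylinder is Code R2.
Total Code R8: 12 units + 11 units = 23 units.
That is within the Code R8 ocean vessel limit of 25 units.
Code R2 quantity: 9 units.
9 units is within the ocean vessel limit of 10 units for Code R2.
Every hazard code is within its ocean vessel limit and no segregation rule is violated.

Yes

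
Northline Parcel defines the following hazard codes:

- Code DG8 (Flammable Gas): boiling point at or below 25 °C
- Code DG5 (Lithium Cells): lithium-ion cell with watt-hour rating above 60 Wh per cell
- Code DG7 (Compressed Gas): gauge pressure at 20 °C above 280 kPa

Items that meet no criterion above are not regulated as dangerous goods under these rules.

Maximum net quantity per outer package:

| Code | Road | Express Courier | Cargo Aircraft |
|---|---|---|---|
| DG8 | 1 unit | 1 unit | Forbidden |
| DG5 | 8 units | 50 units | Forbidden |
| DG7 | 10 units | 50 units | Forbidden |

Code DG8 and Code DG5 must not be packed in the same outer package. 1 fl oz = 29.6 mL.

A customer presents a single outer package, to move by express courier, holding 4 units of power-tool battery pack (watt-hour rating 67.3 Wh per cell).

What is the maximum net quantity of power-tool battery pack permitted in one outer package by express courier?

With watt-hour rating 67.3 Wh per cell (> 60 Wh per cell), the power-tool battery pack falls in Code DG5.
The express courier limit for Code DG5 is 50 units.

50 units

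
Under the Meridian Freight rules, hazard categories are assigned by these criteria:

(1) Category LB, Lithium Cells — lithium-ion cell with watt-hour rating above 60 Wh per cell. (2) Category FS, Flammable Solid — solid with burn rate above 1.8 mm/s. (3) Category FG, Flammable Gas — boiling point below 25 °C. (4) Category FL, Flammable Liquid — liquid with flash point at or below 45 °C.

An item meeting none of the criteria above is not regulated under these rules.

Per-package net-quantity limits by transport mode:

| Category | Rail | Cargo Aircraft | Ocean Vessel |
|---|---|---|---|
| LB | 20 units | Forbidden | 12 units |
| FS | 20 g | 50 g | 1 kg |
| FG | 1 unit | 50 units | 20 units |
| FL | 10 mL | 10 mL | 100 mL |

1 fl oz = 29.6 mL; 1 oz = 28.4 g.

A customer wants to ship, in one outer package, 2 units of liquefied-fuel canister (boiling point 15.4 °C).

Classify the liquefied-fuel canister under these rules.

With boiling point 15.4 °C (< 25 °C), the liquefied-fuel canister falls in Category FG.

Category FG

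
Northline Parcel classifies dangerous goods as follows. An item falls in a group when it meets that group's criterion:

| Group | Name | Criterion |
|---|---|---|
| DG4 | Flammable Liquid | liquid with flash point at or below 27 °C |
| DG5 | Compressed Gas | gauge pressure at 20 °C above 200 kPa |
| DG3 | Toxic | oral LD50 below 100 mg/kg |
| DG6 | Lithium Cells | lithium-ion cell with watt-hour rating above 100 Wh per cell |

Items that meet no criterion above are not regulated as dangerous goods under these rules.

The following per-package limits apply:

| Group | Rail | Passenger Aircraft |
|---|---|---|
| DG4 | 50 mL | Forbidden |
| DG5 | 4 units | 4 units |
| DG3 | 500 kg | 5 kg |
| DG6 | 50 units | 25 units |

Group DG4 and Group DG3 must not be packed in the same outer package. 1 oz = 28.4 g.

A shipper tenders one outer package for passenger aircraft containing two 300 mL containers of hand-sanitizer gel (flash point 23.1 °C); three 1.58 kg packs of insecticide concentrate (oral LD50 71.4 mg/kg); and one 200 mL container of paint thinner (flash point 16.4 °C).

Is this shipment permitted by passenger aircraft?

No

Flash point 23.1 °C meets the Group DG4 criterion (Flammable Liquid), so the hand-sanitizer gel is Group DG4.
Insecticide concentrate: oral LD50 71.4 mg/kg < 100 mg/kg → Group DG3 (Toxic).
The paint thinner has flash point 16.4 °C, which is ≤ 27 °C, so it is Group DG4 (Flammable Liquid).
Group DG4 net quantity: (two 300 mL containers = 600 mL) + 200 mL = 800 mL.
Group DG4 is Forbidden by passenger aircraft.
Group DG3 quantity: three 1.58 kg packs = 4.74 kg.
4.74 kg is within the passenger aircraft limit of 5 kg for Group DG3.
Group DG4 and Group DG3 may not share an outer package.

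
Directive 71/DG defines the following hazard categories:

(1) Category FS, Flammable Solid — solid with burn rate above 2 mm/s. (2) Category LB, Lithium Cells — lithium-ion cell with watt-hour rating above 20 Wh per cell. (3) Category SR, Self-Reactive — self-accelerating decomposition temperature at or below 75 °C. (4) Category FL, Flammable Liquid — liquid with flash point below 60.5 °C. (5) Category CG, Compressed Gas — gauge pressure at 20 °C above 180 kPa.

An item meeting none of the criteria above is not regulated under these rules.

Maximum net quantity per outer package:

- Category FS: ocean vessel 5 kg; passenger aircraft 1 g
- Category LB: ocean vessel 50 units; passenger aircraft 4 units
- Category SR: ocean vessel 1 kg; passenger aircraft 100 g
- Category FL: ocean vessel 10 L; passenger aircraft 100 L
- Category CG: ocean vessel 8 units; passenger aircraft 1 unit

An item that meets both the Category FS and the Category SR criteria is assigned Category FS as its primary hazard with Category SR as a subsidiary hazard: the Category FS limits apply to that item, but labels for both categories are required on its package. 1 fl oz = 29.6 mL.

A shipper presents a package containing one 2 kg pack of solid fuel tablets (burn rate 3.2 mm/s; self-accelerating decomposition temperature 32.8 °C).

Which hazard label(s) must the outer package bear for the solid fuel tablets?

Burn rate 3.2 mm/s meets the Category FS criterion (Flammable Solid), so the solid fuel tablets are Category FS.
Solid fuel tablets: self-accelerating decomposition temperature 32.8 °C ≤ 75 °C → Category SR (Self-Reactive).
By the precedence rule Category FS is primary and Category SR is subsidiary, and that rule requires both labels on the package.

Category FS and SR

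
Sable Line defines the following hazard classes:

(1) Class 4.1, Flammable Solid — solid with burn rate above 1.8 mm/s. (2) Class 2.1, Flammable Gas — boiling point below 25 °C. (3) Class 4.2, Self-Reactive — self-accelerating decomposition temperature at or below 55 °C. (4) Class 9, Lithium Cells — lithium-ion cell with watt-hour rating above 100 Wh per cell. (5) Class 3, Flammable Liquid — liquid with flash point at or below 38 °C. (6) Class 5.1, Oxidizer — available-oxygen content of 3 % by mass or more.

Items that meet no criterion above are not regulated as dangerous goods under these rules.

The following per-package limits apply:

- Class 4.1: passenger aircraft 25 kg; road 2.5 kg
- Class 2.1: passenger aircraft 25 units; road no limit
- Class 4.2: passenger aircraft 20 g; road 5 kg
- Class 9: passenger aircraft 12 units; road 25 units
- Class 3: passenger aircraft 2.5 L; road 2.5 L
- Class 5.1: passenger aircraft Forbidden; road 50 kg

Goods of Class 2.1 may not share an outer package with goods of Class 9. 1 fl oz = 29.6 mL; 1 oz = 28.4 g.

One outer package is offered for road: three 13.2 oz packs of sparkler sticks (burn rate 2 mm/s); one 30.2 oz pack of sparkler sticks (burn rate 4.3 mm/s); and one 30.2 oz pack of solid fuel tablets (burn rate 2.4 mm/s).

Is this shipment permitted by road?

No

With burn rate 2 mm/s (> 1.8 mm/s), the sparkler sticks fall in Class 4.1.
The sparkler sticks have burn rate 4.3 mm/s, which is > 1.8 mm/s, so they are Class 4.1 (Flammable Solid).
Solid fuel tablets: burn rate 2.4 mm/s > 1.8 mm/s → Class 4.1 (Flammable Solid).
Total Class 4.1: (three 13.2 oz packs = 1124.64 g) + (one 30.2 oz pack = 857.68 g) + (one 30.2 oz pack = 857.68 g) = 2.84 kg.
That exceeds the Class 4.1 road limit of 2.5 kg.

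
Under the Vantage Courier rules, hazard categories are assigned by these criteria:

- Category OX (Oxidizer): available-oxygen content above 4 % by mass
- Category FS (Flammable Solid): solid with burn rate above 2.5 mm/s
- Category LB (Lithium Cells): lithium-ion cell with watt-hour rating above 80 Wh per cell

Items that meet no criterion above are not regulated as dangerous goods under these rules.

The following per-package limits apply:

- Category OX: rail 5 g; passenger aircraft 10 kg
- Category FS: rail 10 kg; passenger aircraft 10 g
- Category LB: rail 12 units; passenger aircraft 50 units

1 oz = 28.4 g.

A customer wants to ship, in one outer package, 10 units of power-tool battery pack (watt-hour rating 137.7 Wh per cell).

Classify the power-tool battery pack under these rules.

With watt-hour rating 137.7 Wh per cell (> 80 Wh per cell), the power-tool battery pack falls in Category LB.

Category LB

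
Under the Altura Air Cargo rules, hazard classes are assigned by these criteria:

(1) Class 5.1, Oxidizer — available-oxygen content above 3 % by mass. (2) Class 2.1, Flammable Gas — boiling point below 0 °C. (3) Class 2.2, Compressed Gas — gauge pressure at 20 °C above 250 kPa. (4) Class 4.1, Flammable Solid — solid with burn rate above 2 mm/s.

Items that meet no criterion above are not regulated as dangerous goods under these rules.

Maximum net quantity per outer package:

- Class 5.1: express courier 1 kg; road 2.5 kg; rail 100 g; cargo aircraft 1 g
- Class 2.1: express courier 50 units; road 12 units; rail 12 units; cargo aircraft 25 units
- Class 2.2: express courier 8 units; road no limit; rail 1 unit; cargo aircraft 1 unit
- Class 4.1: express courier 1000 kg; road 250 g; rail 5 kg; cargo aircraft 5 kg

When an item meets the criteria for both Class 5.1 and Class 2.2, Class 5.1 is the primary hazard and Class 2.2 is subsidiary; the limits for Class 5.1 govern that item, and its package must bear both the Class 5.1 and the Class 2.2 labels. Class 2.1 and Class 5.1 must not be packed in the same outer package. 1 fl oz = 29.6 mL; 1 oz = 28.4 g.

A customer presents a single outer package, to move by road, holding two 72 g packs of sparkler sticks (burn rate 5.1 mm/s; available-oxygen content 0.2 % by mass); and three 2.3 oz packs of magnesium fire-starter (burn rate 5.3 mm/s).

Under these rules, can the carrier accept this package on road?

The sparkler sticks have burn rate 5.1 mm/s, which is > 2 mm/s, so they are Class 4.1 (Flammable Solid).
The magnesium fire-starter has burn rate 5.3 mm/s, which is > 2 mm/s, so it is Class 4.1 (Flammable Solid).
Total Class 4.1: (two 72 g packs = 144 g) + (three 2.3 oz packs = 195.96 g) = 339.96 g.
339.96 g exceeds the road limit of 250 g for Class 4.1.

No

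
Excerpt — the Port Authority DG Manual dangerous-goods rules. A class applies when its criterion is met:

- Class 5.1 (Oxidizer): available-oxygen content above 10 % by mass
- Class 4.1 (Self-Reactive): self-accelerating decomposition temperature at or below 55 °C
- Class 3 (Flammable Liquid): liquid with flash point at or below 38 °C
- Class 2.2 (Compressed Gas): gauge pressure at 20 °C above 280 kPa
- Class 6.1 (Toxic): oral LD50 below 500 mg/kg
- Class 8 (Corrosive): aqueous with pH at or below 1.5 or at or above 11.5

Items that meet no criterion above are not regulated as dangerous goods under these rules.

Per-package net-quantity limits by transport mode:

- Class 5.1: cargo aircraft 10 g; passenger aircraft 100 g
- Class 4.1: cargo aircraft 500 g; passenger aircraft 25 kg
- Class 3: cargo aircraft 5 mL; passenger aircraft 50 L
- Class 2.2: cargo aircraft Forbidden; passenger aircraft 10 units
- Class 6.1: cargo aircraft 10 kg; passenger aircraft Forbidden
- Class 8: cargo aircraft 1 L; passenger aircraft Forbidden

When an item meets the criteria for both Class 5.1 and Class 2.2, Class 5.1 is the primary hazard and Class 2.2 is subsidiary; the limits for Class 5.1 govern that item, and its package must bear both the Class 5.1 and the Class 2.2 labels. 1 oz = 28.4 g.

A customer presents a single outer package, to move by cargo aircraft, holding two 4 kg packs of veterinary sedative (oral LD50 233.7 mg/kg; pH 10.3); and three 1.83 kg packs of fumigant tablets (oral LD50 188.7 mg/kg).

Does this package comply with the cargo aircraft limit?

With oral LD50 233.7 mg/kg (< 500 mg/kg), the veterinary sedative falls in Class 6.1.
Oral LD50 188.7 mg/kg meets the Class 6.1 criterion (Toxic), so the fumigant tablets are Class 6.1.
Class 6.1 net quantity: (two 4 kg packs = 8 kg) + (three 1.83 kg packs = 5.49 kg) = 13.49 kg.
13.49 kg > 10 kg (cargo aircraft limit, Class 6.1) — over the limit.

No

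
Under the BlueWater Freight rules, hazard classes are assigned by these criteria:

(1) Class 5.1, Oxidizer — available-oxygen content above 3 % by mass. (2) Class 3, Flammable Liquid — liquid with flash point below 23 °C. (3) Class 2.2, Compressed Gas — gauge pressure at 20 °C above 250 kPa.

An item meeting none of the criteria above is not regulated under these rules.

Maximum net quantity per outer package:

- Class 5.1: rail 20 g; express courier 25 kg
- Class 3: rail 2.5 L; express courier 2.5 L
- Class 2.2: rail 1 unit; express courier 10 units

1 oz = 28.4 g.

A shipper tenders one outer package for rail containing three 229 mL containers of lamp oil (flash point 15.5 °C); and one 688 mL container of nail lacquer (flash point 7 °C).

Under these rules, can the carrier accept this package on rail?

With flash point 15.5 °C (< 23 °C), the lamp oil falls in Class 3.
Flash point 7 °C meets the Class 3 criterion (Flammable Liquid), so the nail lacquer is Class 3.
Class 3 net quantity: (three 229 mL containers = 687 mL) + 688 mL = 1.375 L.
1.375 L is within the rail limit of 2.5 L for Class 3.

Yes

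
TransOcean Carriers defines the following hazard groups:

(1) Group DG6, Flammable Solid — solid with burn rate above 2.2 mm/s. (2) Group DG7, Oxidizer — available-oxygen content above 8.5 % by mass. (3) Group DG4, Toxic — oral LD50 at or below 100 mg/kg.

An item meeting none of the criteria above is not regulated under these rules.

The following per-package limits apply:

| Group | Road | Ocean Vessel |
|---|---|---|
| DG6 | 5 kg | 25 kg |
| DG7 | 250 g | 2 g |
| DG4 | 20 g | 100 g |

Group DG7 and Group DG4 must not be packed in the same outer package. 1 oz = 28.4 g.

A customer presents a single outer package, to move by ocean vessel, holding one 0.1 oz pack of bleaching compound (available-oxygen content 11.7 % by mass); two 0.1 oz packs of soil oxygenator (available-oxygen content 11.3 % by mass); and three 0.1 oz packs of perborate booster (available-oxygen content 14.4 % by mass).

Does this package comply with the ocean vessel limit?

Bleaching compound: available-oxygen content 11.7 % by mass > 8.5 % by mass → Group DG7 (Oxidizer).
With available-oxygen content 11.3 % by mass (> 8.5 % by mass), the soil oxygenator falls in Group DG7.
The perborate booster has available-oxygen content 14.4 % by mass, which is > 8.5 % by mass, so it is Group DG7 (Oxidizer).
Group DG7 net quantity: (one 0.1 oz pack = 2.84 g) + (two 0.1 oz packs = 5.68 g) + (three 0.1 oz packs = 8.52 g) = 17.04 g.
That exceeds the Group DG7 ocean vessel limit of 2 g.

No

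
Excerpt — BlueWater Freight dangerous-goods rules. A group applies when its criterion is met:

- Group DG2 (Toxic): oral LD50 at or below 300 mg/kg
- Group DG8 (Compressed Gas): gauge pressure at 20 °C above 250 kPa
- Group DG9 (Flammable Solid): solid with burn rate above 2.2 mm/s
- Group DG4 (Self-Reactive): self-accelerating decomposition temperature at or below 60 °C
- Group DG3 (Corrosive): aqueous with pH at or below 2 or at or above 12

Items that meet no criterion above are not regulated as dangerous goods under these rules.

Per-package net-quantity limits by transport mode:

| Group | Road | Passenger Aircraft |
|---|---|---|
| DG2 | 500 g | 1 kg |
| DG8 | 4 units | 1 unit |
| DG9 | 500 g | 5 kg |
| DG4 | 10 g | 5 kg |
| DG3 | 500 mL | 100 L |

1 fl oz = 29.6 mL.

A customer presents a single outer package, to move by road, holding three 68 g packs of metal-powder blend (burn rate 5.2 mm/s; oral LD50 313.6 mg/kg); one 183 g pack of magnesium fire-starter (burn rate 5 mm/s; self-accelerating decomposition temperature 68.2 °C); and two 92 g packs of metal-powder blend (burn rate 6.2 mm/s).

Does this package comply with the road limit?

No

Metal-powder blend: burn rate 5.2 mm/s > 2.2 mm/s → Group DG9 (Flammable Solid).
Burn rate 5 mm/s meets the Group DG9 criterion (Flammable Solid), so the magnesium fire-starter is Group DG9.
Burn rate 6.2 mm/s meets the Group DG9 criterion (Flammable Solid), so the metal-powder blend is Group DG9.
Group DG9 net quantity: (three 68 g packs = 204 g) + 183 g + (two 92 g packs = 184 g) = 571 g.
That exceeds the Group DG9 road limit of 500 g.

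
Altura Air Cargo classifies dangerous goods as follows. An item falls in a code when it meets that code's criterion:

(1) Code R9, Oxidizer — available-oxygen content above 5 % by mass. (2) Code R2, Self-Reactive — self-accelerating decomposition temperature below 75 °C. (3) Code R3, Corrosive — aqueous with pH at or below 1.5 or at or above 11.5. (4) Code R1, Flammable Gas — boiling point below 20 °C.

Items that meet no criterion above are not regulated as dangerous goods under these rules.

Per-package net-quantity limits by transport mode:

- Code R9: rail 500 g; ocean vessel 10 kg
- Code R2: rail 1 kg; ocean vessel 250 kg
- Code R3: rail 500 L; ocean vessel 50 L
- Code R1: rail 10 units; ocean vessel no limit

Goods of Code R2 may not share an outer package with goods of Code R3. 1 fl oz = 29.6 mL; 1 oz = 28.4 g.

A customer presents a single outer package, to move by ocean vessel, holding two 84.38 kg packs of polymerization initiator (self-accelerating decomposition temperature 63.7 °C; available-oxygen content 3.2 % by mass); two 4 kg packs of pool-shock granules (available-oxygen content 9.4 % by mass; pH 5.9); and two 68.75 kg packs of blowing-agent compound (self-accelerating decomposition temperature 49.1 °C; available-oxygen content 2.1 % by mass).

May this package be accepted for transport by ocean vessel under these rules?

No

The polymerization initiator has self-accelerating decomposition temperature 63.7 °C, which is < 75 °C, so it is Code R2 (Self-Reactive).
With available-oxygen content 9.4 % by mass (> 5 % by mass), the pool-shock granules fall in Code R9.
With self-accelerating decomposition temperature 49.1 °C (< 75 °C), the blowing-agent compound falls in Code R2.
Code R9 quantity: two 4 kg packs = 8 kg.
8 kg is within the ocean vessel limit of 10 kg for Code R9.
Code R2 net quantity: (two 84.38 kg packs = 168.76 kg) + (two 68.75 kg packs = 137.5 kg) = 306.26 kg.
306.26 kg exceeds the ocean vessel limit of 250 kg for Code R2.
The segregation rule (Code R2 with Code R3) does not apply to Code R9 with Code R2.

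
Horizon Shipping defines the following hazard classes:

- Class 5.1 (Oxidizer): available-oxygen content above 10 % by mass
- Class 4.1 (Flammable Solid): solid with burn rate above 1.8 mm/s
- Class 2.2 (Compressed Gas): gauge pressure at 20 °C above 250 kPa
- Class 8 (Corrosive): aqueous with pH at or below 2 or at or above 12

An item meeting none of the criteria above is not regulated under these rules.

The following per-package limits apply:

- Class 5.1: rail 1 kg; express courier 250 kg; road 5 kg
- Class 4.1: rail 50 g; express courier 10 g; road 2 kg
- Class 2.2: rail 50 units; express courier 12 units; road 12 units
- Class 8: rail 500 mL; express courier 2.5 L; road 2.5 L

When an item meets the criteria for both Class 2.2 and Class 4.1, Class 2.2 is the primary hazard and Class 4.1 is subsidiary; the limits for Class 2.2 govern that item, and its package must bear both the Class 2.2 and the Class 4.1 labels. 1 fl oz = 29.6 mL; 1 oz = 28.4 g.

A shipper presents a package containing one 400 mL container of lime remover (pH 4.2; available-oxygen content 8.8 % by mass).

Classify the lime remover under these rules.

Not regulated

available-oxygen content 8.8 % by mass is not above 10 % by mass, so Class 5.1 does not apply.
pH 4.2 is between 2 and 12, so Class 8 does not apply.
No criterion is met, so the item is not regulated.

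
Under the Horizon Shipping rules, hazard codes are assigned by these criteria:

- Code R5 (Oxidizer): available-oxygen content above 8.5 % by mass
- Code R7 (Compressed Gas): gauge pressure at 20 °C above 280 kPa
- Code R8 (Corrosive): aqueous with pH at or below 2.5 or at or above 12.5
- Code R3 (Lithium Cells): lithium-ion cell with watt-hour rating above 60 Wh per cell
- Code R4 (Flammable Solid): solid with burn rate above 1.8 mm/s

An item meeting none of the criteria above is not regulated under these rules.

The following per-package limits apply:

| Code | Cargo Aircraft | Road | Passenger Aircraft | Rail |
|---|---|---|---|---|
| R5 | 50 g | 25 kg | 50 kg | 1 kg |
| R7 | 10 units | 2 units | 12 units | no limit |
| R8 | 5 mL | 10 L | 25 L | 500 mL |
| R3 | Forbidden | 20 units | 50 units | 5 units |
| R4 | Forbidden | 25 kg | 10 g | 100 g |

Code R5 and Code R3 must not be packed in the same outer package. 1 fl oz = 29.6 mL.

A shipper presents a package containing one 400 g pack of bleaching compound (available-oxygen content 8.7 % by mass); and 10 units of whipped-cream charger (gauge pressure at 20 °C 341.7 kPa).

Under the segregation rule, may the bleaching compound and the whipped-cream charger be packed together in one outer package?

Available-oxygen content 8.7 % by mass meets the Code R5 criterion (Oxidizer), so the bleaching compound is Code R5.
The whipped-cream charger has gauge pressure at 20 °C 341.7 kPa, which is > 280 kPa, so it is Code R7 (Compressed Gas).
No segregation rule bars Code R5 with Code R7.

Yes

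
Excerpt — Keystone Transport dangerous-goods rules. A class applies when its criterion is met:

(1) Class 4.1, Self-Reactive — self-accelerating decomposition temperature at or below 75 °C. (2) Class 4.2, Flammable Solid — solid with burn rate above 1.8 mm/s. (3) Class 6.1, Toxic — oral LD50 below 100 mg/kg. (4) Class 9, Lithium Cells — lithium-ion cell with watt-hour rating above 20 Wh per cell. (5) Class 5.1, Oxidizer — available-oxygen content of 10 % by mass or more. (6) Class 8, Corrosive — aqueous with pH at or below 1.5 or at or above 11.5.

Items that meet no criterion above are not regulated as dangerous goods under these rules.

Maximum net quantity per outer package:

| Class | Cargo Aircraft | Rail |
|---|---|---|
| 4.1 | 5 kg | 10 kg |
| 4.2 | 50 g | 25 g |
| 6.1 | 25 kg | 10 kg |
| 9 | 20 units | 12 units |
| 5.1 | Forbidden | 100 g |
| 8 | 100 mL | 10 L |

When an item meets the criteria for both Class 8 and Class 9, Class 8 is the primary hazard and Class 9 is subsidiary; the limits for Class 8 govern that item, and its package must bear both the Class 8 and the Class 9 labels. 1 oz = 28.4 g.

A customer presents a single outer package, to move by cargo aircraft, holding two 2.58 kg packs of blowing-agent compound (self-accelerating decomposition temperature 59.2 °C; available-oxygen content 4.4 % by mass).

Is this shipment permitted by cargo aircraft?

With self-accelerating decomposition temperature 59.2 °C (≤ 75 °C), the blowing-agent compound falls in Class 4.1.
Class 4.1 quantity: two 2.58 kg packs = 5.16 kg.
5.16 kg > 5 kg (cargo aircraft limit, Class 4.1) — over the limit.

No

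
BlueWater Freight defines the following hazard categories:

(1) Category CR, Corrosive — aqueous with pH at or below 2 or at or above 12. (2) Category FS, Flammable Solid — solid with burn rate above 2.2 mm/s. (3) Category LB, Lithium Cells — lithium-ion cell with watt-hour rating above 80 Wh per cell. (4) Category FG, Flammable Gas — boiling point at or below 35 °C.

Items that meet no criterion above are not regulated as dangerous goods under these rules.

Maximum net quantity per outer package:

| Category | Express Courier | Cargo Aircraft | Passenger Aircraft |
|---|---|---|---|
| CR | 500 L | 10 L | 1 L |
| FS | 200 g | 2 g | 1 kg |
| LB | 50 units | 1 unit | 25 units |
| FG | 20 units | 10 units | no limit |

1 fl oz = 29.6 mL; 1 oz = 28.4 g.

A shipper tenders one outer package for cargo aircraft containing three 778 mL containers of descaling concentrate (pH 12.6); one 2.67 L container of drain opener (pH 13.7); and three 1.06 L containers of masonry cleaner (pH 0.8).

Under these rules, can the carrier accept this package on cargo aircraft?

Descaling concentrate: pH 12.6 ≥ 12 → Category CR (Corrosive).
With pH 13.7 (≥ 12), the drain opener falls in Category CR.
Masonry cleaner: pH 0.8 ≤ 2 → Category CR (Corrosive).
Total Category CR: (three 778 mL containers = 2.334 L) + 2.67 L + (three 1.06 L containers = 3.18 L) = 8.184 L.
8.184 L ≤ 10 L (cargo aircraft limit, Category CR) — within limit.

Yes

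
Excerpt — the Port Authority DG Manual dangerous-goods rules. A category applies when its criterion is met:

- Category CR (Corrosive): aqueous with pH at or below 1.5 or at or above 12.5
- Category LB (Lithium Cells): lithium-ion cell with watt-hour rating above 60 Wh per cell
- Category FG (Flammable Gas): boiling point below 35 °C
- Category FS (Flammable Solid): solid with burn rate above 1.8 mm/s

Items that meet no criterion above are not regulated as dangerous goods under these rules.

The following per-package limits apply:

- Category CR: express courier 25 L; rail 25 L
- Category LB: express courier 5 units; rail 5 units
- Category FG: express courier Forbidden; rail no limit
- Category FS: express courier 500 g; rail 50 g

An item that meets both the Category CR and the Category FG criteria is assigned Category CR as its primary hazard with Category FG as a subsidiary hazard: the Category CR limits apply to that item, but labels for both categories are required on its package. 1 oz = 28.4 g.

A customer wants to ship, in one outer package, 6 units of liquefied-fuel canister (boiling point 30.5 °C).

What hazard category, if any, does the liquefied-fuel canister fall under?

The liquefied-fuel canister has boiling point 30.5 °C, which is < 35 °C, so it is Category FG (Flammable Gas).

Category FG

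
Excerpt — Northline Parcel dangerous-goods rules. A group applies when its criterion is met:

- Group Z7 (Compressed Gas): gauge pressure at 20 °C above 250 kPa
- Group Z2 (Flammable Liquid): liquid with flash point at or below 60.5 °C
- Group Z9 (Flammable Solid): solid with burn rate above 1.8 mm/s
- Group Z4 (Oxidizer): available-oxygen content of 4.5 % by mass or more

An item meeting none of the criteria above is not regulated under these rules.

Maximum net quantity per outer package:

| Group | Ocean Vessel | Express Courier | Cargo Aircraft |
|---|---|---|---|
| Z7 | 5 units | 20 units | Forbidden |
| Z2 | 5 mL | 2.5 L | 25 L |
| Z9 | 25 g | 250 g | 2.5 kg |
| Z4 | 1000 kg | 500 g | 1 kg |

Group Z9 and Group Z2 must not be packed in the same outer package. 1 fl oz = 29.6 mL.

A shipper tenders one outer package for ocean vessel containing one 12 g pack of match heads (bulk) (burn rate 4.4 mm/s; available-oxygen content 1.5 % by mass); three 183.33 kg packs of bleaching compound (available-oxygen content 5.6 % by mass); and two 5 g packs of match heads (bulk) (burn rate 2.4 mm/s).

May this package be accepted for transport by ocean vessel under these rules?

With burn rate 4.4 mm/s (> 1.8 mm/s), the match heads (bulk) fall in Group Z9.
Available-oxygen content 5.6 % by mass meets the Group Z4 criterion (Oxidizer), so the bleaching compound is Group Z4.
Burn rate 2.4 mm/s meets the Group Z9 criterion (Flammable Solid), so the match heads (bulk) are Group Z9.
Total Group Z9: 12 g + (two 5 g packs = 10 g) = 22 g.
22 g is within the ocean vessel limit of 25 g for Group Z9.
Group Z4 quantity: three 183.33 kg packs = 549.99 kg.
That is within the Group Z4 ocean vessel limit of 1000 kg.
The segregation rule (Group Z9 with Group Z2) does not apply to Group Z9 with Group Z4.
Every hazard group is within its ocean vessel limit and no segregation rule is violated.

Yes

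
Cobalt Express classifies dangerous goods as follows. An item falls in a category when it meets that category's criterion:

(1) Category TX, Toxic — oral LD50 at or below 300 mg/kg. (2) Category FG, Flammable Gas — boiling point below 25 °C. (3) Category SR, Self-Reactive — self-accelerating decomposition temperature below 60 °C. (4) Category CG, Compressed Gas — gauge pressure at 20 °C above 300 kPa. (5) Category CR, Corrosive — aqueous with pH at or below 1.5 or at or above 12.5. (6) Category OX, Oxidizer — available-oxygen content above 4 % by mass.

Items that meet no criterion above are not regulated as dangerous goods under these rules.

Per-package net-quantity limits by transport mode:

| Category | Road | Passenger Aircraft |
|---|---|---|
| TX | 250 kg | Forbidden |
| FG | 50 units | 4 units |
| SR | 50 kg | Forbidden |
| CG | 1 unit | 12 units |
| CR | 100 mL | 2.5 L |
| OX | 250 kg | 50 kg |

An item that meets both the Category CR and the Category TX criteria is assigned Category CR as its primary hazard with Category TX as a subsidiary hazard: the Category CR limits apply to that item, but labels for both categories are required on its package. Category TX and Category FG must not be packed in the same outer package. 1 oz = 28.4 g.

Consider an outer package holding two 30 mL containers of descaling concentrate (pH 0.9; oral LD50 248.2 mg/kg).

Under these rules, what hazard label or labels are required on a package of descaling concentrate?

Category CR and TX

With pH 0.9 (≤ 1.5), the descaling concentrate falls in Category CR.
Descaling concentrate: oral LD50 248.2 mg/kg ≤ 300 mg/kg → Category TX (Toxic).
By the precedence rule Category CR is primary and Category TX is subsidiary, and that rule requires both labels on the package.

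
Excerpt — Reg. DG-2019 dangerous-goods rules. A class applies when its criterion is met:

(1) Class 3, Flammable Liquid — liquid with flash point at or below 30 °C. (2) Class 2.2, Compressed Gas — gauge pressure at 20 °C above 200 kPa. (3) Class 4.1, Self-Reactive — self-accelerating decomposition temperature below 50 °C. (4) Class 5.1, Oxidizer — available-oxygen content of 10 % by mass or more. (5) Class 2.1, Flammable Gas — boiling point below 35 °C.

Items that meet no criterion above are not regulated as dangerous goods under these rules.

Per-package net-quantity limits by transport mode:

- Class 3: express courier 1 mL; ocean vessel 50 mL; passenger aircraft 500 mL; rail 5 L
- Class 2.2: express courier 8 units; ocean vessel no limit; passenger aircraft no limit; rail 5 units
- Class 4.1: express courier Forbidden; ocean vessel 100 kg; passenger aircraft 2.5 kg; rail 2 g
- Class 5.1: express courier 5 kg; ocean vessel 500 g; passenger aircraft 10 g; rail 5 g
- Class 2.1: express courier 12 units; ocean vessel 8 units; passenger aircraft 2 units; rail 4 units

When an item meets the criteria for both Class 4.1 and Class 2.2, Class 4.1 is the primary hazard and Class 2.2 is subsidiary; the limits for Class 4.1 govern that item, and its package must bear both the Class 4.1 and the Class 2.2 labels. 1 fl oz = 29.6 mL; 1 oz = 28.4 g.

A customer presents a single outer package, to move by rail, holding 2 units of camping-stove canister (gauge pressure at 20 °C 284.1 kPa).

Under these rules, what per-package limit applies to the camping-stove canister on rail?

Gauge pressure at 20 °C 284.1 kPa meets the Class 2.2 criterion (Compressed Gas), so the camping-stove canister is Class 2.2.
The rail limit for Class 2.2 is 5 units.

5 units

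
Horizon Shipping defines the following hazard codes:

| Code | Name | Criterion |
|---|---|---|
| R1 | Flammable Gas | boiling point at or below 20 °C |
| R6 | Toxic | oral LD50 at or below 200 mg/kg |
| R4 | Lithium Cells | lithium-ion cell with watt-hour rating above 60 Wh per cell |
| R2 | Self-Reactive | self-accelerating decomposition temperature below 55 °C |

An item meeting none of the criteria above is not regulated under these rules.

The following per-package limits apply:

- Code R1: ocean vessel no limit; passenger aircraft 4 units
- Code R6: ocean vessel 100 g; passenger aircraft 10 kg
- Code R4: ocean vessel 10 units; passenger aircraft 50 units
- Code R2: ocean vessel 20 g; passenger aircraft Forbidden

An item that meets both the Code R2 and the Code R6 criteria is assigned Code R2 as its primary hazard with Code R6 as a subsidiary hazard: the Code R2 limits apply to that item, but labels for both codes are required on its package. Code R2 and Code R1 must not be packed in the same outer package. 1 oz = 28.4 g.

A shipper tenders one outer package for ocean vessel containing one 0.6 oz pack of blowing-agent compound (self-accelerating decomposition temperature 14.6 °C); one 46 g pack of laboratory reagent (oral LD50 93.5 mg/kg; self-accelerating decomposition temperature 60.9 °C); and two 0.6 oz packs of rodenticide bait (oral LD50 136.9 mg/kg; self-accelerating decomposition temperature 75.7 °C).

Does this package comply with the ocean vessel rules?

Yes

With self-accelerating decomposition temperature 14.6 °C (< 55 °C), the blowing-agent compound falls in Code R2.
Laboratory reagent: oral LD50 93.5 mg/kg ≤ 200 mg/kg → Code R6 (Toxic).
Oral LD50 136.9 mg/kg meets the Code R6 criterion (Toxic), so the rodenticide bait is Code R6.
Code R6 net quantity: 46 g + (two 0.6 oz packs = 34.08 g) = 80.08 g.
80.08 g is within the ocean vessel limit of 100 g for Code R6.
Code R2 quantity: one 0.6 oz pack = 17.04 g.
17.04 g ≤ 20 g (ocean vessel limit, Code R2) — within limit.
The segregation rule (Code R2 with Code R1) does not apply to Code R6 with Code R2.
Every hazard code is within its ocean vessel limit and no segregation rule is violated.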